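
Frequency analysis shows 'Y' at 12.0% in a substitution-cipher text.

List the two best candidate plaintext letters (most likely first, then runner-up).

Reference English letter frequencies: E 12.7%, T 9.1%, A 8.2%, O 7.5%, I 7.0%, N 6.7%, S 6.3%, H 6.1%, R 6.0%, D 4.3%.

Step 1: Observed frequency of 'Y' is 12.0%.
Step 2: Compute distances to each reference frequency and sort:
  E (12.7%): difference = 0.7% <-- BEST
  T (9.1%): difference = 2.9% <-- RUNNER-UP
  A (8.2%): difference = 3.8%
  O (7.5%): difference = 4.5%
  I (7.0%): difference = 5.0%
Step 3: Most likely is 'E' (12.7%, diff 0.7%); second most likely is 'T' (9.1%, diff 2.9%).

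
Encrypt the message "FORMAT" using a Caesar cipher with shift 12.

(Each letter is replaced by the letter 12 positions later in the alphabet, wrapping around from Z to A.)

Step 1: For each letter, shift forward by 12 positions (mod 26).
  F (position 5) -> position (5+12) mod 26 = 17 -> R
  O (position 14) -> position (14+12) mod 26 = 0 -> A
  R (position 17) -> position (17+12) mod 26 = 3 -> D
  M (position 12) -> position (12+12) mod 26 = 24 -> Y
  A (position 0) -> position (0+12) mod 26 = 12 -> M
  T (position 19) -> position (19+12) mod 26 = 5 -> F
Result: RADYMF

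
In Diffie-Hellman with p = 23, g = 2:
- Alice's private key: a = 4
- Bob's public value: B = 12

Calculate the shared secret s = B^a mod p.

Step 1: s = B^a mod p = 12^4 mod 23.
  12^1 mod 23 = 12
  12^2 mod 23 = (12 * 12) mod 23 = 6
  12^3 mod 23 = (6 * 12) mod 23 = 3
  12^4 mod 23 = (3 * 12) mod 23 = 13
Result: shared secret = 13.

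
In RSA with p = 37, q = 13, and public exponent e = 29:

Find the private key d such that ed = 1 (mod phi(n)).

Step 1: n = 37 * 13 = 481.
Step 2: phi(n) = 36 * 12 = 432.
Step 3: Find d such that 29 * d = 1 (mod 432).
Step 4: d = 29^(-1) mod 432 = 149.
Verification: 29 * 149 = 4321 = 10 * 432 + 1.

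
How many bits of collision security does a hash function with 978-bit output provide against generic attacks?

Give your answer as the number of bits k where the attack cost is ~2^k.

Step 1: The hash has a 978-bit output.
Step 2: Collision resistance means it should be infeasible to find any x != y with h(x) = h(y).
By the birthday bound, a generic collision search succeeds after about sqrt(2^978) = 2^(978/2) = 2^489 evaluations.
Step 3: Security level = 489 bits.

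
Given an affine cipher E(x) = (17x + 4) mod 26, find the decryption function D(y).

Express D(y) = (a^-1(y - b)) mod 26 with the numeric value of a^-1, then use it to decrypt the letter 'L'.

Step 1: Find a^-1, the modular inverse of 17 mod 26.
Step 2: We need 17 * a^-1 = 1 (mod 26).
Step 3: 17 * 23 = 391 = 15 * 26 + 1, so a^-1 = 23.
Step 4: D(y) = 23(y - 4) mod 26.
Step 5: Apply to 'L' (y = 11): D(11) = 23 * (11 - 4) mod 26 = 23 * 7 mod 26 = 5 -> 'F'.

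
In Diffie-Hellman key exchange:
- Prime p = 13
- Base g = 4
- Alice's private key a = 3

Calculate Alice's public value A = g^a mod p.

Step 1: A = g^a mod p = 4^3 mod 13.
  4^1 mod 13 = 4
  4^2 mod 13 = (4 * 4) mod 13 = 3
  4^3 mod 13 = (3 * 4) mod 13 = 12
Result: A = 12.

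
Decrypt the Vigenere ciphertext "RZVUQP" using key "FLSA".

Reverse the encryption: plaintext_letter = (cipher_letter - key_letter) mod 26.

Step 1: Extend key: FLSAFL
Step 2: Decrypt each letter (c - k) mod 26:
  R(17) - F(5) = (17-5) mod 26 = 12 = M
  Z(25) - L(11) = (25-11) mod 26 = 14 = O
  V(21) - S(18) = (21-18) mod 26 = 3 = D
  U(20) - A(0) = (20-0) mod 26 = 20 = U
  Q(16) - F(5) = (16-5) mod 26 = 11 = L
  P(15) - L(11) = (15-11) mod 26 = 4 = E
Plaintext: MODULE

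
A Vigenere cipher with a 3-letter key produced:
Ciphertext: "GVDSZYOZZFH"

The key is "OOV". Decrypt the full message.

Step 1: Key 'OOV' has length 3. Extended key: OOVOOVOOVOO
Step 2: Decrypt each position:
  G(6) - O(14) = 18 = S
  V(21) - O(14) = 7 = H
  D(3) - V(21) = 8 = I
  S(18) - O(14) = 4 = E
  Z(25) - O(14) = 11 = L
  Y(24) - V(21) = 3 = D
  O(14) - O(14) = 0 = A
  Z(25) - O(14) = 11 = L
  Z(25) - V(21) = 4 = E
  F(5) - O(14) = 17 = R
  H(7) - O(14) = 19 = T
Plaintext: SHIELDALERT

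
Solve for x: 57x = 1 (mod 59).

Step 1: We need x such that 57 * x = 1 (mod 59).
Step 2: Using the extended Euclidean algorithm or trial:
  57 * 29 = 1653 = 28 * 59 + 1.
Step 3: Since 1653 mod 59 = 1, the inverse is x = 29.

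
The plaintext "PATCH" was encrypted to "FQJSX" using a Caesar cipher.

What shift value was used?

Step 1: Compare first letters: P (position 15) -> F (position 5).
Step 2: Shift = (5 - 15) mod 26 = 16.
The shift value is 16.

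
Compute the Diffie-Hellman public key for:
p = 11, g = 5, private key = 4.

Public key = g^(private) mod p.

Step 1: A = g^a mod p = 5^4 mod 11.
  5^1 mod 11 = 5
  5^2 mod 11 = (5 * 5) mod 11 = 3
  5^3 mod 11 = (3 * 5) mod 11 = 4
  5^4 mod 11 = (4 * 5) mod 11 = 9
Result: A = 9.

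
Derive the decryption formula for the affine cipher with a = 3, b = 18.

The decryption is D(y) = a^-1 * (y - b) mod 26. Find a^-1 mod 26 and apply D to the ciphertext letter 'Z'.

Step 1: Find a^-1, the modular inverse of 3 mod 26.
Step 2: We need 3 * a^-1 = 1 (mod 26).
Step 3: 3 * 9 = 27 = 1 * 26 + 1, so a^-1 = 9.
Step 4: D(y) = 9(y - 18) mod 26.
Step 5: Apply to 'Z' (y = 25): D(25) = 9 * (25 - 18) mod 26 = 9 * 7 mod 26 = 11 -> 'L'.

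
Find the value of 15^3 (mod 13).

Step 1: Compute 15^3 mod 13 step by step, reducing modulo 13 at each step.
  15^1 mod 13 = 2
  15^2 mod 13 = (2 * 15) mod 13 = 4
  15^3 mod 13 = (4 * 15) mod 13 = 8
Step 2: Result = 8.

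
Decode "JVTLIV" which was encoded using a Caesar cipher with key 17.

Step 1: Reverse the shift by subtracting 17 from each letter position.
  J (position 9) -> position (9-17) mod 26 = 18 -> S
  V (position 21) -> position (21-17) mod 26 = 4 -> E
  T (position 19) -> position (19-17) mod 26 = 2 -> C
  L (position 11) -> position (11-17) mod 26 = 20 -> U
  I (position 8) -> position (8-17) mod 26 = 17 -> R
  V (position 21) -> position (21-17) mod 26 = 4 -> E
Decrypted message: SECURE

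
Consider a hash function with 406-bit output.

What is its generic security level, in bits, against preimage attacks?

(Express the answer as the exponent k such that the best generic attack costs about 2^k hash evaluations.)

Step 1: The hash has a 406-bit output.
Step 2: Preimage resistance means: given a digest h(x), it should be infeasible to find any input that hashes to it.
With a 406-bit output there are 2^406 possible digests, so a generic brute-force preimage search costs about 2^406 evaluations.
Step 3: Security level = 406 bits.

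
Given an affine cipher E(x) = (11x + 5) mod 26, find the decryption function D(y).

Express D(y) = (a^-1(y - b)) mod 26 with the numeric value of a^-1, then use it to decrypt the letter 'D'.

Step 1: Find a^-1, the modular inverse of 11 mod 26.
Step 2: We need 11 * a^-1 = 1 (mod 26).
Step 3: 11 * 19 = 209 = 8 * 26 + 1, so a^-1 = 19.
Step 4: D(y) = 19(y - 5) mod 26.
Step 5: Apply to 'D' (y = 3): D(3) = 19 * (3 - 5) mod 26 = 19 * -2 mod 26 = 14 -> 'O'.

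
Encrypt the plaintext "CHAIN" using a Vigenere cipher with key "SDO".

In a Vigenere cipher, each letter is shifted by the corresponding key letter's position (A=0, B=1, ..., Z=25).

Step 1: Repeat key to match plaintext length:
  Plaintext: CHAIN
  Key:       SDOSD
Step 2: Encrypt each letter:
  C(2) + S(18) = (2+18) mod 26 = 20 = U
  H(7) + D(3) = (7+3) mod 26 = 10 = K
  A(0) + O(14) = (0+14) mod 26 = 14 = O
  I(8) + S(18) = (8+18) mod 26 = 0 = A
  N(13) + D(3) = (13+3) mod 26 = 16 = Q
Ciphertext: UKOAQ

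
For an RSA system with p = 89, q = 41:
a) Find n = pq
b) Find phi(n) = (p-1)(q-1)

Step 1: n = p * q = 89 * 41 = 3649.
Step 2: phi(n) = (p-1)(q-1) = 88 * 40 = 3520.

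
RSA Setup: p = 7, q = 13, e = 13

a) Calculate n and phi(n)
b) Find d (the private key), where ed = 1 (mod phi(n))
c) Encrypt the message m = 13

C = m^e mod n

Step 1: n = 7 * 13 = 91.
Step 2: phi(n) = (7-1)(13-1) = 6 * 12 = 72.
Step 3: Find d = 13^(-1) mod 72 = 61.
  Verify: 13 * 61 = 793 = 1 (mod 72).
Step 4: C = 13^13 mod 91 = 13.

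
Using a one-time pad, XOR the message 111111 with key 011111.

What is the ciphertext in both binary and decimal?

Step 1: Write out the XOR operation bit by bit:
  Message: 111111
  Key:     011111
  XOR:     100000
Step 2: Convert to decimal: 100000 = 32.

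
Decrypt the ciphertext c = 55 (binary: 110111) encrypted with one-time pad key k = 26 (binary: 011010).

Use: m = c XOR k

Step 1: XOR ciphertext with key:
  Ciphertext: 110111
  Key:        011010
  XOR:        101101
Step 2: Plaintext = 101101 = 45 in decimal.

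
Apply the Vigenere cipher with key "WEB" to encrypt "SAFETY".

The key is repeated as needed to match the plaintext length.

Step 1: Repeat key to match plaintext length:
  Plaintext: SAFETY
  Key:       WEBWEB
Step 2: Encrypt each letter:
  S(18) + W(22) = (18+22) mod 26 = 14 = O
  A(0) + E(4) = (0+4) mod 26 = 4 = E
  F(5) + B(1) = (5+1) mod 26 = 6 = G
  E(4) + W(22) = (4+22) mod 26 = 0 = A
  T(19) + E(4) = (19+4) mod 26 = 23 = X
  Y(24) + B(1) = (24+1) mod 26 = 25 = Z
Ciphertext: OEGAXZ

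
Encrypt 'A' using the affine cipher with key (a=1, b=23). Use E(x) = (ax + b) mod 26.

Step 1: Convert 'A' to number: x = 0.
Step 2: E(0) = (1 * 0 + 23) mod 26 = 23 mod 26 = 23.
Step 3: Convert 23 back to letter: X.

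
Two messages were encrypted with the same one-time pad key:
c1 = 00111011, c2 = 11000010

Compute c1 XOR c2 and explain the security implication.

Step 1: c1 XOR c2 = (m1 XOR k) XOR (m2 XOR k).
Step 2: By XOR associativity/commutativity: = m1 XOR m2 XOR k XOR k = m1 XOR m2.
Step 3: 00111011 XOR 11000010 = 11111001 = 249.
Step 4: The key cancels out! An attacker learns m1 XOR m2 = 249, revealing the relationship between plaintexts.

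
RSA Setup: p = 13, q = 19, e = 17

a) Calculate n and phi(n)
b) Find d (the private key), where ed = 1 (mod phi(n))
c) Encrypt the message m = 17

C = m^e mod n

Step 1: n = 13 * 19 = 247.
Step 2: phi(n) = (13-1)(19-1) = 12 * 18 = 216.
Step 3: Find d = 17^(-1) mod 216 = 89.
  Verify: 17 * 89 = 1513 = 1 (mod 216).
Step 4: C = 17^17 mod 247 = 218.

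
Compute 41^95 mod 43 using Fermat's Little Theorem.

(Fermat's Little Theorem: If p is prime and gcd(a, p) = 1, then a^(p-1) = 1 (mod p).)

Step 1: Since 43 is prime, by Fermat's Little Theorem: 41^42 = 1 (mod 43).
Step 2: Reduce exponent: 95 mod 42 = 11.
Step 3: So 41^95 = 41^11 (mod 43).
Step 4: 41^11 mod 43 = 16.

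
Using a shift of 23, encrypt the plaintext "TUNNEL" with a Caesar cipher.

Step 1: For each letter, shift forward by 23 positions (mod 26).
  T (position 19) -> position (19+23) mod 26 = 16 -> Q
  U (position 20) -> position (20+23) mod 26 = 17 -> R
  N (position 13) -> position (13+23) mod 26 = 10 -> K
  N (position 13) -> position (13+23) mod 26 = 10 -> K
  E (position 4) -> position (4+23) mod 26 = 1 -> B
  L (position 11) -> position (11+23) mod 26 = 8 -> I
Result: QRKKBI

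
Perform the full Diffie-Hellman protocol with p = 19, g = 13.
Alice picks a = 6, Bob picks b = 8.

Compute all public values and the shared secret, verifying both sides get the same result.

Step 1: A = g^a mod p = 13^6 mod 19 = 11.
Step 2: B = g^b mod p = 13^8 mod 19 = 16.
Step 3: Alice computes s = B^a mod p = 16^6 mod 19 = 7.
Step 4: Bob computes s = A^b mod p = 11^8 mod 19 = 7.
Both sides agree: shared secret = 7.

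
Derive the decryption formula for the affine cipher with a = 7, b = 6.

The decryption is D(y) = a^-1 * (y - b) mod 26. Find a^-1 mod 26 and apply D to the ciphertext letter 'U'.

Step 1: Find a^-1, the modular inverse of 7 mod 26.
Step 2: We need 7 * a^-1 = 1 (mod 26).
Step 3: 7 * 15 = 105 = 4 * 26 + 1, so a^-1 = 15.
Step 4: D(y) = 15(y - 6) mod 26.
Step 5: Apply to 'U' (y = 20): D(20) = 15 * (20 - 6) mod 26 = 15 * 14 mod 26 = 2 -> 'C'.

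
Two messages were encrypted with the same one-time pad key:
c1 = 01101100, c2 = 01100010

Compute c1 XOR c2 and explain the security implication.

Step 1: c1 XOR c2 = (m1 XOR k) XOR (m2 XOR k).
Step 2: By XOR associativity/commutativity: = m1 XOR m2 XOR k XOR k = m1 XOR m2.
Step 3: 01101100 XOR 01100010 = 00001110 = 14.
Step 4: The key cancels out! An attacker learns m1 XOR m2 = 14, revealing the relationship between plaintexts.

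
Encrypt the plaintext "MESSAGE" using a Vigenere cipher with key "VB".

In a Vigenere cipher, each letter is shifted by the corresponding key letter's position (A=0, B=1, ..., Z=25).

Step 1: Repeat key to match plaintext length:
  Plaintext: MESSAGE
  Key:       VBVBVBV
Step 2: Encrypt each letter:
  M(12) + V(21) = (12+21) mod 26 = 7 = H
  E(4) + B(1) = (4+1) mod 26 = 5 = F
  S(18) + V(21) = (18+21) mod 26 = 13 = N
  S(18) + B(1) = (18+1) mod 26 = 19 = T
  A(0) + V(21) = (0+21) mod 26 = 21 = V
  G(6) + B(1) = (6+1) mod 26 = 7 = H
  E(4) + V(21) = (4+21) mod 26 = 25 = Z
Ciphertext: HFNTVHZ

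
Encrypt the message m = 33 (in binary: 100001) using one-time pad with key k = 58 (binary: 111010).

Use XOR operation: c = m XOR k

Step 1: Write out the XOR operation bit by bit:
  Message: 100001
  Key:     111010
  XOR:     011011
Step 2: Convert to decimal: 011011 = 27.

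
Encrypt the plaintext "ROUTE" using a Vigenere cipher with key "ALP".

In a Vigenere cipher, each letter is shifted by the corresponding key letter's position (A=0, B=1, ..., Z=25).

Step 1: Repeat key to match plaintext length:
  Plaintext: ROUTE
  Key:       ALPAL
Step 2: Encrypt each letter:
  R(17) + A(0) = (17+0) mod 26 = 17 = R
  O(14) + L(11) = (14+11) mod 26 = 25 = Z
  U(20) + P(15) = (20+15) mod 26 = 9 = J
  T(19) + A(0) = (19+0) mod 26 = 19 = T
  E(4) + L(11) = (4+11) mod 26 = 15 = P
Ciphertext: RZJTP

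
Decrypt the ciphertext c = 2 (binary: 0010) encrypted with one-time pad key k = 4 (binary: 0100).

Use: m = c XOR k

Step 1: XOR ciphertext with key:
  Ciphertext: 0010
  Key:        0100
  XOR:        0110
Step 2: Plaintext = 0110 = 6 in decimal.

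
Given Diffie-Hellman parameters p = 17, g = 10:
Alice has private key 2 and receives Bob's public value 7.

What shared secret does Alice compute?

Step 1: s = B^a mod p = 7^2 mod 17.
  7^1 mod 17 = 7
  7^2 mod 17 = (7 * 7) mod 17 = 15
Result: shared secret = 15.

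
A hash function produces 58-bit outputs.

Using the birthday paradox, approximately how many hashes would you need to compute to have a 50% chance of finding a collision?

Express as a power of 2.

Step 1: The birthday paradox gives collision probability ~50% after sqrt(2^n) = 2^(n/2) hashes.
Step 2: For 58-bit output: 2^(58/2) = 2^29.
Step 3: Approximately 2^29 hash computations needed.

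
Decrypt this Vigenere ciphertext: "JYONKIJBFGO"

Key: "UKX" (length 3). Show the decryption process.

Step 1: Key 'UKX' has length 3. Extended key: UKXUKXUKXUK
Step 2: Decrypt each position:
  J(9) - U(20) = 15 = P
  Y(24) - K(10) = 14 = O
  O(14) - X(23) = 17 = R
  N(13) - U(20) = 19 = T
  K(10) - K(10) = 0 = A
  I(8) - X(23) = 11 = L
  J(9) - U(20) = 15 = P
  B(1) - K(10) = 17 = R
  F(5) - X(23) = 8 = I
  G(6) - U(20) = 12 = M
  O(14) - K(10) = 4 = E
Plaintext: PORTALPRIME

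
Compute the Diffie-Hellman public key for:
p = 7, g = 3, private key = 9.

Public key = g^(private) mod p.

Step 1: A = g^a mod p = 3^9 mod 7.
  3^1 mod 7 = 3
  3^2 mod 7 = (3 * 3) mod 7 = 2
  3^3 mod 7 = (2 * 3) mod 7 = 6
  3^4 mod 7 = (6 * 3) mod 7 = 4
  3^5 mod 7 = (4 * 3) mod 7 = 5
  3^6 mod 7 = (5 * 3) mod 7 = 1
  3^7 mod 7 = (1 * 3) mod 7 = 3
  3^8 mod 7 = (3 * 3) mod 7 = 2
  3^9 mod 7 = (2 * 3) mod 7 = 6
Result: A = 6.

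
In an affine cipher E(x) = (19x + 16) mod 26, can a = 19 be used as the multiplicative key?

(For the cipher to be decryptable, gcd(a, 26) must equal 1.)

Step 1: Compute gcd(19, 26).
Step 2: gcd(19, 26) = 1.
Since gcd = 1, 19 is coprime with 26, so it is a valid key.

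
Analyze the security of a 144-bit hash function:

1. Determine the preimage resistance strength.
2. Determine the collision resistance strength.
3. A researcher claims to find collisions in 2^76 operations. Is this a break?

Step 1: Preimage resistance requires brute-force of 2^144 operations.
Step 2: Collision resistance (birthday bound) = 2^(144/2) = 2^72.
Step 3: The claimed attack costs 2^76 operations.
Step 4: Since 2^76 >= 2^72, the claimed attack is no faster than the generic birthday attack, so this does not break collision resistance.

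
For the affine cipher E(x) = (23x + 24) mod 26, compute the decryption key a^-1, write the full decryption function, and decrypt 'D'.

Step 1: Find a^-1, the modular inverse of 23 mod 26.
Step 2: We need 23 * a^-1 = 1 (mod 26).
Step 3: 23 * 17 = 391 = 15 * 26 + 1, so a^-1 = 17.
Step 4: D(y) = 17(y - 24) mod 26.
Step 5: Apply to 'D' (y = 3): D(3) = 17 * (3 - 24) mod 26 = 17 * -21 mod 26 = 7 -> 'H'.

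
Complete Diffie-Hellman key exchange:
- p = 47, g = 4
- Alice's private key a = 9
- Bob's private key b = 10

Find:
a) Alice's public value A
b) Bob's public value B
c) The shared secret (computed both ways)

Step 1: A = g^a mod p = 4^9 mod 47 = 25.
Step 2: B = g^b mod p = 4^10 mod 47 = 6.
Step 3: Alice computes s = B^a mod p = 6^9 mod 47 = 3.
Step 4: Bob computes s = A^b mod p = 25^10 mod 47 = 3.
Both sides agree: shared secret = 3.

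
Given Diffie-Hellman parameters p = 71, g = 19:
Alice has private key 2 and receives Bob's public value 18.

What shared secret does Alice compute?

Step 1: s = B^a mod p = 18^2 mod 71.
  18^1 mod 71 = 18
  18^2 mod 71 = (18 * 18) mod 71 = 40
Result: shared secret = 40.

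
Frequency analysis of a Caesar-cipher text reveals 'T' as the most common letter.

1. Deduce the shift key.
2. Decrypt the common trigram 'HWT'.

Step 1: In English, 'E' is the most frequent letter (12.7%).
Step 2: The most frequent ciphertext letter is 'T' (position 19).
Step 3: Shift = (19 - 4) mod 26 = 15.
Step 4: Decrypt 'HWT' by shifting back 15:
  H -> S
  W -> H
  T -> E
Step 5: 'HWT' decrypts to 'SHE'.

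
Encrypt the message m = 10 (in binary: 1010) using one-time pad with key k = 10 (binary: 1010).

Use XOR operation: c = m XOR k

Step 1: Write out the XOR operation bit by bit:
  Message: 1010
  Key:     1010
  XOR:     0000
Step 2: Convert to decimal: 0000 = 0.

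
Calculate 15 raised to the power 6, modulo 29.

Step 1: Compute 15^6 mod 29 step by step, reducing modulo 29 at each step.
  15^1 mod 29 = 15
  15^2 mod 29 = (15 * 15) mod 29 = 22
  15^3 mod 29 = (22 * 15) mod 29 = 11
  15^4 mod 29 = (11 * 15) mod 29 = 20
  15^5 mod 29 = (20 * 15) mod 29 = 10
  15^6 mod 29 = (10 * 15) mod 29 = 5
Step 2: Result = 5.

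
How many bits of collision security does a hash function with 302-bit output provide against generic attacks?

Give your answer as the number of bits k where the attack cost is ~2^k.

Step 1: The hash has a 302-bit output.
Step 2: Collision resistance means it should be infeasible to find any x != y with h(x) = h(y).
By the birthday bound, a generic collision search succeeds after about sqrt(2^302) = 2^(302/2) = 2^151 evaluations.
Step 3: Security level = 151 bits.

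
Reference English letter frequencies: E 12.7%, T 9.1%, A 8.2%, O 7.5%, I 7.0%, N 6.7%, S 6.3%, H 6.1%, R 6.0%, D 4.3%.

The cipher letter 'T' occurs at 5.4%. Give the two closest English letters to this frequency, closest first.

Step 1: Observed frequency of 'T' is 5.4%.
Step 2: Compute distances to each reference frequency and sort:
  R (6.0%): difference = 0.6% <-- BEST
  H (6.1%): difference = 0.7% <-- RUNNER-UP
  S (6.3%): difference = 0.9%
  D (4.3%): difference = 1.1%
  N (6.7%): difference = 1.3%
Step 3: Most likely is 'R' (6.0%, diff 0.6%); second most likely is 'H' (6.1%, diff 0.7%).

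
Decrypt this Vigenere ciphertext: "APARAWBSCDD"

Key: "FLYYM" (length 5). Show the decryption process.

Step 1: Key 'FLYYM' has length 5. Extended key: FLYYMFLYYMF
Step 2: Decrypt each position:
  A(0) - F(5) = 21 = V
  P(15) - L(11) = 4 = E
  A(0) - Y(24) = 2 = C
  R(17) - Y(24) = 19 = T
  A(0) - M(12) = 14 = O
  W(22) - F(5) = 17 = R
  B(1) - L(11) = 16 = Q
  S(18) - Y(24) = 20 = U
  C(2) - Y(24) = 4 = E
  D(3) - M(12) = 17 = R
  D(3) - F(5) = 24 = Y
Plaintext: VECTORQUERY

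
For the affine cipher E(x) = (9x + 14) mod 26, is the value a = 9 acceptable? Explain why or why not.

Step 1: Compute gcd(9, 26).
Step 2: gcd(9, 26) = 1.
Since gcd = 1, 9 is coprime with 26, so it is a valid key.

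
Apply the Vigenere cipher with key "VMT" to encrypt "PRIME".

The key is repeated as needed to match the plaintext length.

Step 1: Repeat key to match plaintext length:
  Plaintext: PRIME
  Key:       VMTVM
Step 2: Encrypt each letter:
  P(15) + V(21) = (15+21) mod 26 = 10 = K
  R(17) + M(12) = (17+12) mod 26 = 3 = D
  I(8) + T(19) = (8+19) mod 26 = 1 = B
  M(12) + V(21) = (12+21) mod 26 = 7 = H
  E(4) + M(12) = (4+12) mod 26 = 16 = Q
Ciphertext: KDBHQ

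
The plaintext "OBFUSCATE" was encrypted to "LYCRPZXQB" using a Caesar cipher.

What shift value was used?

Step 1: Compare first letters: O (position 14) -> L (position 11).
Step 2: Shift = (11 - 14) mod 26 = 23.
The shift value is 23.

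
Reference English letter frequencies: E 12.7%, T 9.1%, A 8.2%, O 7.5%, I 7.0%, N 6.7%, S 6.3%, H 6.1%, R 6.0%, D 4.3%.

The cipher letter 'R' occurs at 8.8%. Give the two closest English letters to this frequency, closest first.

Step 1: Observed frequency of 'R' is 8.8%.
Step 2: Compute distances to each reference frequency and sort:
  T (9.1%): difference = 0.3% <-- BEST
  A (8.2%): difference = 0.6% <-- RUNNER-UP
  O (7.5%): difference = 1.3%
  I (7.0%): difference = 1.8%
  N (6.7%): difference = 2.1%
Step 3: Most likely is 'T' (9.1%, diff 0.3%); second most likely is 'A' (8.2%, diff 0.6%).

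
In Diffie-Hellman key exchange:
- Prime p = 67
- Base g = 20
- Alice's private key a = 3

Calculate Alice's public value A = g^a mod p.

Step 1: A = g^a mod p = 20^3 mod 67.
  20^1 mod 67 = 20
  20^2 mod 67 = (20 * 20) mod 67 = 65
  20^3 mod 67 = (65 * 20) mod 67 = 27
Result: A = 27.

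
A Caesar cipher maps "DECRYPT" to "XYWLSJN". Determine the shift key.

Step 1: Compare first letters: D (position 3) -> X (position 23).
Step 2: Shift = (23 - 3) mod 26 = 20.
The shift value is 20.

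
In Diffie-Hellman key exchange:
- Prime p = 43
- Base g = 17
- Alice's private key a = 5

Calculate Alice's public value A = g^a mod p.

Step 1: A = g^a mod p = 17^5 mod 43.
  17^1 mod 43 = 17
  17^2 mod 43 = (17 * 17) mod 43 = 31
  17^3 mod 43 = (31 * 17) mod 43 = 11
  17^4 mod 43 = (11 * 17) mod 43 = 15
  17^5 mod 43 = (15 * 17) mod 43 = 40
Result: A = 40.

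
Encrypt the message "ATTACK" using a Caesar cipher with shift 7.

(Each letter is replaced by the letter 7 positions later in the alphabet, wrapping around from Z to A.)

Step 1: For each letter, shift forward by 7 positions (mod 26).
  A (position 0) -> position (0+7) mod 26 = 7 -> H
  T (position 19) -> position (19+7) mod 26 = 0 -> A
  T (position 19) -> position (19+7) mod 26 = 0 -> A
  A (position 0) -> position (0+7) mod 26 = 7 -> H
  C (position 2) -> position (2+7) mod 26 = 9 -> J
  K (position 10) -> position (10+7) mod 26 = 17 -> R
Result: HAAHJR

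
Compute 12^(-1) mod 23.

Step 1: We need x such that 12 * x = 1 (mod 23).
Step 2: Using the extended Euclidean algorithm or trial:
  12 * 2 = 24 = 1 * 23 + 1.
Step 3: Since 24 mod 23 = 1, the inverse is x = 2.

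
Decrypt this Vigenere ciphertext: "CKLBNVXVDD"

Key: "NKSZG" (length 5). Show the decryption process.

Step 1: Key 'NKSZG' has length 5. Extended key: NKSZGNKSZG
Step 2: Decrypt each position:
  C(2) - N(13) = 15 = P
  K(10) - K(10) = 0 = A
  L(11) - S(18) = 19 = T
  B(1) - Z(25) = 2 = C
  N(13) - G(6) = 7 = H
  V(21) - N(13) = 8 = I
  X(23) - K(10) = 13 = N
  V(21) - S(18) = 3 = D
  D(3) - Z(25) = 4 = E
  D(3) - G(6) = 23 = X
Plaintext: PATCHINDEX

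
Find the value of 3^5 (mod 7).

Step 1: Compute 3^5 mod 7 step by step, reducing modulo 7 at each step.
  3^1 mod 7 = 3
  3^2 mod 7 = (3 * 3) mod 7 = 2
  3^3 mod 7 = (2 * 3) mod 7 = 6
  3^4 mod 7 = (6 * 3) mod 7 = 4
  3^5 mod 7 = (4 * 3) mod 7 = 5
Step 2: Result = 5.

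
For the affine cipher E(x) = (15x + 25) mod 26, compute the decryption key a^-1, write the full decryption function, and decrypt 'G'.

Step 1: Find a^-1, the modular inverse of 15 mod 26.
Step 2: We need 15 * a^-1 = 1 (mod 26).
Step 3: 15 * 7 = 105 = 4 * 26 + 1, so a^-1 = 7.
Step 4: D(y) = 7(y - 25) mod 26.
Step 5: Apply to 'G' (y = 6): D(6) = 7 * (6 - 25) mod 26 = 7 * -19 mod 26 = 23 -> 'X'.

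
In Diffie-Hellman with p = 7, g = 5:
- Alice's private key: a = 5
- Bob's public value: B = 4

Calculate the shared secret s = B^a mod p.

Step 1: s = B^a mod p = 4^5 mod 7.
  4^1 mod 7 = 4
  4^2 mod 7 = (4 * 4) mod 7 = 2
  4^3 mod 7 = (2 * 4) mod 7 = 1
  4^4 mod 7 = (1 * 4) mod 7 = 4
  4^5 mod 7 = (4 * 4) mod 7 = 2
Result: shared secret = 2.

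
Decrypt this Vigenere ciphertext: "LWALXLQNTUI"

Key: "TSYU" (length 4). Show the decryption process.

Step 1: Key 'TSYU' has length 4. Extended key: TSYUTSYUTSY
Step 2: Decrypt each position:
  L(11) - T(19) = 18 = S
  W(22) - S(18) = 4 = E
  A(0) - Y(24) = 2 = C
  L(11) - U(20) = 17 = R
  X(23) - T(19) = 4 = E
  L(11) - S(18) = 19 = T
  Q(16) - Y(24) = 18 = S
  N(13) - U(20) = 19 = T
  T(19) - T(19) = 0 = A
  U(20) - S(18) = 2 = C
  I(8) - Y(24) = 10 = K
Plaintext: SECRETSTACK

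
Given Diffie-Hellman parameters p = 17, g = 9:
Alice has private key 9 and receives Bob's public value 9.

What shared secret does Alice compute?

Step 1: s = B^a mod p = 9^9 mod 17.
  9^1 mod 17 = 9
  9^2 mod 17 = (9 * 9) mod 17 = 13
  9^3 mod 17 = (13 * 9) mod 17 = 15
  9^4 mod 17 = (15 * 9) mod 17 = 16
  9^5 mod 17 = (16 * 9) mod 17 = 8
  9^6 mod 17 = (8 * 9) mod 17 = 4
  9^7 mod 17 = (4 * 9) mod 17 = 2
  9^8 mod 17 = (2 * 9) mod 17 = 1
  9^9 mod 17 = (1 * 9) mod 17 = 9
Result: shared secret = 9.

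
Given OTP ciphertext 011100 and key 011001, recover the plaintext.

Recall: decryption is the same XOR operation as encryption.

Step 1: XOR ciphertext with key:
  Ciphertext: 011100
  Key:        011001
  XOR:        000101
Step 2: Plaintext = 000101 = 5 in decimal.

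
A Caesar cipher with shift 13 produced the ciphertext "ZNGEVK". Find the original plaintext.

Step 1: Reverse the shift by subtracting 13 from each letter position.
  Z (position 25) -> position (25-13) mod 26 = 12 -> M
  N (position 13) -> position (13-13) mod 26 = 0 -> A
  G (position 6) -> position (6-13) mod 26 = 19 -> T
  E (position 4) -> position (4-13) mod 26 = 17 -> R
  V (position 21) -> position (21-13) mod 26 = 8 -> I
  K (position 10) -> position (10-13) mod 26 = 23 -> X
Decrypted message: MATRIX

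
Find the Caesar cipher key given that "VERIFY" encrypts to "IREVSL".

Step 1: Compare first letters: V (position 21) -> I (position 8).
Step 2: Shift = (8 - 21) mod 26 = 13.
The shift value is 13.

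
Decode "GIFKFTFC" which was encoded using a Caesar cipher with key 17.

Step 1: Reverse the shift by subtracting 17 from each letter position.
  G (position 6) -> position (6-17) mod 26 = 15 -> P
  I (position 8) -> position (8-17) mod 26 = 17 -> R
  F (position 5) -> position (5-17) mod 26 = 14 -> O
  K (position 10) -> position (10-17) mod 26 = 19 -> T
  F (position 5) -> position (5-17) mod 26 = 14 -> O
  T (position 19) -> position (19-17) mod 26 = 2 -> C
  F (position 5) -> position (5-17) mod 26 = 14 -> O
  C (position 2) -> position (2-17) mod 26 = 11 -> L
Decrypted message: PROTOCOL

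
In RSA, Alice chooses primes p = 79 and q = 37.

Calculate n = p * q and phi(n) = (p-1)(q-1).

Step 1: n = p * q = 79 * 37 = 2923.
Step 2: phi(n) = (p-1)(q-1) = 78 * 36 = 2808.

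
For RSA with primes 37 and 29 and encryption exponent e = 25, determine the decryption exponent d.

Step 1: n = 37 * 29 = 1073.
Step 2: phi(n) = 36 * 28 = 1008.
Step 3: Find d such that 25 * d = 1 (mod 1008).
Step 4: d = 25^(-1) mod 1008 = 121.
Verification: 25 * 121 = 3025 = 3 * 1008 + 1.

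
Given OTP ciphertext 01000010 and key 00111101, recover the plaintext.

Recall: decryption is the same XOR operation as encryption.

Step 1: XOR ciphertext with key:
  Ciphertext: 01000010
  Key:        00111101
  XOR:        01111111
Step 2: Plaintext = 01111111 = 127 in decimal.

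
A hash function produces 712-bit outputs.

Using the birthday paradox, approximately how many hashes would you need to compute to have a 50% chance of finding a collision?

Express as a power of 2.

Step 1: The birthday paradox gives collision probability ~50% after sqrt(2^n) = 2^(n/2) hashes.
Step 2: For 712-bit output: 2^(712/2) = 2^356.
Step 3: Approximately 2^356 hash computations needed.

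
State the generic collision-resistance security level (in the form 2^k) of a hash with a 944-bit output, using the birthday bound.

Step 1: The birthday paradox gives collision probability ~50% after sqrt(2^n) = 2^(n/2) hashes.
Step 2: For 944-bit output: 2^(944/2) = 2^472.
Step 3: Approximately 2^472 hash computations needed.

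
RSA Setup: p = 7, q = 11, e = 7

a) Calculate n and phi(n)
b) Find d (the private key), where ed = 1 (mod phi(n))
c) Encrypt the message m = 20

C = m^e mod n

Step 1: n = 7 * 11 = 77.
Step 2: phi(n) = (7-1)(11-1) = 6 * 10 = 60.
Step 3: Find d = 7^(-1) mod 60 = 43.
  Verify: 7 * 43 = 301 = 1 (mod 60).
Step 4: C = 20^7 mod 77 = 48.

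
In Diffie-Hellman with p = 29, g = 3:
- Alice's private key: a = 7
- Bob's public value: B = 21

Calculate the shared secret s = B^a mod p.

Step 1: s = B^a mod p = 21^7 mod 29.
  21^1 mod 29 = 21
  21^2 mod 29 = (21 * 21) mod 29 = 6
  21^3 mod 29 = (6 * 21) mod 29 = 10
  21^4 mod 29 = (10 * 21) mod 29 = 7
  21^5 mod 29 = (7 * 21) mod 29 = 2
  21^6 mod 29 = (2 * 21) mod 29 = 13
  21^7 mod 29 = (13 * 21) mod 29 = 12
Result: shared secret = 12.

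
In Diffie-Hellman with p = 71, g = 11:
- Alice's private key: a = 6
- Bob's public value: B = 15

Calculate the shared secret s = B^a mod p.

Step 1: s = B^a mod p = 15^6 mod 71.
  15^1 mod 71 = 15
  15^2 mod 71 = (15 * 15) mod 71 = 12
  15^3 mod 71 = (12 * 15) mod 71 = 38
  15^4 mod 71 = (38 * 15) mod 71 = 2
  15^5 mod 71 = (2 * 15) mod 71 = 30
  15^6 mod 71 = (30 * 15) mod 71 = 24
Result: shared secret = 24.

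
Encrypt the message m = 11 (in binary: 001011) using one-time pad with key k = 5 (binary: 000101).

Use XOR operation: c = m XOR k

Step 1: Write out the XOR operation bit by bit:
  Message: 001011
  Key:     000101
  XOR:     001110
Step 2: Convert to decimal: 001110 = 14.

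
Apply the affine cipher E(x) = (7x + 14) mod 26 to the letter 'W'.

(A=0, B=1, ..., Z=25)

Step 1: Convert 'W' to number: x = 22.
Step 2: E(22) = (7 * 22 + 14) mod 26 = 168 mod 26 = 12.
Step 3: Convert 12 back to letter: M.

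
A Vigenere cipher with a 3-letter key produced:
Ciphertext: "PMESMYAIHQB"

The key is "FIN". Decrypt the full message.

Step 1: Key 'FIN' has length 3. Extended key: FINFINFINFI
Step 2: Decrypt each position:
  P(15) - F(5) = 10 = K
  M(12) - I(8) = 4 = E
  E(4) - N(13) = 17 = R
  S(18) - F(5) = 13 = N
  M(12) - I(8) = 4 = E
  Y(24) - N(13) = 11 = L
  A(0) - F(5) = 21 = V
  I(8) - I(8) = 0 = A
  H(7) - N(13) = 20 = U
  Q(16) - F(5) = 11 = L
  B(1) - I(8) = 19 = T
Plaintext: KERNELVAULT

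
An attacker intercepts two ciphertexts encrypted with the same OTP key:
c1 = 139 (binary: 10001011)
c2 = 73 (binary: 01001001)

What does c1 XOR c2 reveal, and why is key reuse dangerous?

Step 1: c1 XOR c2 = (m1 XOR k) XOR (m2 XOR k).
Step 2: By XOR associativity/commutativity: = m1 XOR m2 XOR k XOR k = m1 XOR m2.
Step 3: 10001011 XOR 01001001 = 11000010 = 194.
Step 4: The key cancels out! An attacker learns m1 XOR m2 = 194, revealing the relationship between plaintexts.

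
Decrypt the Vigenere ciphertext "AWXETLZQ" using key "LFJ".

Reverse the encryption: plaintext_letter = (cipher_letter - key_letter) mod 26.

Step 1: Extend key: LFJLFJLF
Step 2: Decrypt each letter (c - k) mod 26:
  A(0) - L(11) = (0-11) mod 26 = 15 = P
  W(22) - F(5) = (22-5) mod 26 = 17 = R
  X(23) - J(9) = (23-9) mod 26 = 14 = O
  E(4) - L(11) = (4-11) mod 26 = 19 = T
  T(19) - F(5) = (19-5) mod 26 = 14 = O
  L(11) - J(9) = (11-9) mod 26 = 2 = C
  Z(25) - L(11) = (25-11) mod 26 = 14 = O
  Q(16) - F(5) = (16-5) mod 26 = 11 = L
Plaintext: PROTOCOL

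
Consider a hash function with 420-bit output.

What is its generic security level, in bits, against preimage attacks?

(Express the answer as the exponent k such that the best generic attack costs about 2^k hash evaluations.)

Step 1: The hash has a 420-bit output.
Step 2: Preimage resistance means: given a digest h(x), it should be infeasible to find any input that hashes to it.
With a 420-bit output there are 2^420 possible digests, so a generic brute-force preimage search costs about 2^420 evaluations.
Step 3: Security level = 420 bits.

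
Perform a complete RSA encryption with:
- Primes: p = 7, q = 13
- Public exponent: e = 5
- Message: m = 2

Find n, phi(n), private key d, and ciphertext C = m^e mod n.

Step 1: n = 7 * 13 = 91.
Step 2: phi(n) = (7-1)(13-1) = 6 * 12 = 72.
Step 3: Find d = 5^(-1) mod 72 = 29.
  Verify: 5 * 29 = 145 = 1 (mod 72).
Step 4: C = 2^5 mod 91 = 32.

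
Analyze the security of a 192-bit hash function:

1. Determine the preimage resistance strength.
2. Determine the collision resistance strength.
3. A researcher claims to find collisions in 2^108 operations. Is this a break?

Step 1: Preimage resistance requires brute-force of 2^192 operations.
Step 2: Collision resistance (birthday bound) = 2^(192/2) = 2^96.
Step 3: The claimed attack costs 2^108 operations.
Step 4: Since 2^108 >= 2^96, the claimed attack is no faster than the generic birthday attack, so this does not break collision resistance.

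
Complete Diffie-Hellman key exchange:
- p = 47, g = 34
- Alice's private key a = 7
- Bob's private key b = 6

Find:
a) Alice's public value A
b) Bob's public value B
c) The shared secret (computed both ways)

Step 1: A = g^a mod p = 34^7 mod 47 = 8.
Step 2: B = g^b mod p = 34^6 mod 47 = 3.
Step 3: Alice computes s = B^a mod p = 3^7 mod 47 = 25.
Step 4: Bob computes s = A^b mod p = 8^6 mod 47 = 25.
Both sides agree: shared secret = 25.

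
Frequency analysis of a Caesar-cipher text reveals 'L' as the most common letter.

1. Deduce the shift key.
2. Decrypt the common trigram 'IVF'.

Step 1: In English, 'E' is the most frequent letter (12.7%).
Step 2: The most frequent ciphertext letter is 'L' (position 11).
Step 3: Shift = (11 - 4) mod 26 = 7.
Step 4: Decrypt 'IVF' by shifting back 7:
  I -> B
  V -> O
  F -> Y
Step 5: 'IVF' decrypts to 'BOY'.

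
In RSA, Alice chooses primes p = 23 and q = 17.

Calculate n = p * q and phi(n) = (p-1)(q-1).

Step 1: n = p * q = 23 * 17 = 391.
Step 2: phi(n) = (p-1)(q-1) = 22 * 16 = 352.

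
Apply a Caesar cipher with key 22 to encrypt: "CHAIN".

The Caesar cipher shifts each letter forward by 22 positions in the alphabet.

Step 1: For each letter, shift forward by 22 positions (mod 26).
  C (position 2) -> position (2+22) mod 26 = 24 -> Y
  H (position 7) -> position (7+22) mod 26 = 3 -> D
  A (position 0) -> position (0+22) mod 26 = 22 -> W
  I (position 8) -> position (8+22) mod 26 = 4 -> E
  N (position 13) -> position (13+22) mod 26 = 9 -> J
Result: YDWEJ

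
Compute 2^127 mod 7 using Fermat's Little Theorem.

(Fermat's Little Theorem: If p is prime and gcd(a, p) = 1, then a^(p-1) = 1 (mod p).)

Step 1: Since 7 is prime, by Fermat's Little Theorem: 2^6 = 1 (mod 7).
Step 2: Reduce exponent: 127 mod 6 = 1.
Step 3: So 2^127 = 2^1 (mod 7).
Step 4: 2^1 mod 7 = 2.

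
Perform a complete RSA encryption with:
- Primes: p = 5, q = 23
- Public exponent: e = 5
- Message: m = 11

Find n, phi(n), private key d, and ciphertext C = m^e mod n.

Step 1: n = 5 * 23 = 115.
Step 2: phi(n) = (5-1)(23-1) = 4 * 22 = 88.
Step 3: Find d = 5^(-1) mod 88 = 53.
  Verify: 5 * 53 = 265 = 1 (mod 88).
Step 4: C = 11^5 mod 115 = 51.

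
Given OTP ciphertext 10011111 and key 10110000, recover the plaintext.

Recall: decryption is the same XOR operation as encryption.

Step 1: XOR ciphertext with key:
  Ciphertext: 10011111
  Key:        10110000
  XOR:        00101111
Step 2: Plaintext = 00101111 = 47 in decimal.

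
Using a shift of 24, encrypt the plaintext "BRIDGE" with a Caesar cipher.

Step 1: For each letter, shift forward by 24 positions (mod 26).
  B (position 1) -> position (1+24) mod 26 = 25 -> Z
  R (position 17) -> position (17+24) mod 26 = 15 -> P
  I (position 8) -> position (8+24) mod 26 = 6 -> G
  D (position 3) -> position (3+24) mod 26 = 1 -> B
  G (position 6) -> position (6+24) mod 26 = 4 -> E
  E (position 4) -> position (4+24) mod 26 = 2 -> C
Result: ZPGBEC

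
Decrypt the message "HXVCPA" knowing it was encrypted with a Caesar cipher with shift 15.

Step 1: Reverse the shift by subtracting 15 from each letter position.
  H (position 7) -> position (7-15) mod 26 = 18 -> S
  X (position 23) -> position (23-15) mod 26 = 8 -> I
  V (position 21) -> position (21-15) mod 26 = 6 -> G
  C (position 2) -> position (2-15) mod 26 = 13 -> N
  P (position 15) -> position (15-15) mod 26 = 0 -> A
  A (position 0) -> position (0-15) mod 26 = 11 -> L
Decrypted message: SIGNAL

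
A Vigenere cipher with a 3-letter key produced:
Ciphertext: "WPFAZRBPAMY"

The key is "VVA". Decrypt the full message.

Step 1: Key 'VVA' has length 3. Extended key: VVAVVAVVAVV
Step 2: Decrypt each position:
  W(22) - V(21) = 1 = B
  P(15) - V(21) = 20 = U
  F(5) - A(0) = 5 = F
  A(0) - V(21) = 5 = F
  Z(25) - V(21) = 4 = E
  R(17) - A(0) = 17 = R
  B(1) - V(21) = 6 = G
  P(15) - V(21) = 20 = U
  A(0) - A(0) = 0 = A
  M(12) - V(21) = 17 = R
  Y(24) - V(21) = 3 = D
Plaintext: BUFFERGUARD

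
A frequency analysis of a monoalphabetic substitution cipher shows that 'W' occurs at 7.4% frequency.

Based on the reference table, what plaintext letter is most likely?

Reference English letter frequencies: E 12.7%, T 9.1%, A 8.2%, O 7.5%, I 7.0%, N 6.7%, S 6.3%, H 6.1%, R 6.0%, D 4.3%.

Step 1: The observed frequency is 7.4%.
Step 2: Compare with English frequencies:
  E: 12.7% (difference: 5.3%)
  T: 9.1% (difference: 1.7%)
  A: 8.2% (difference: 0.8%)
  O: 7.5% (difference: 0.1%) <-- closest
  I: 7.0% (difference: 0.4%)
  N: 6.7% (difference: 0.7%)
  S: 6.3% (difference: 1.1%)
  H: 6.1% (difference: 1.3%)
  R: 6.0% (difference: 1.4%)
  D: 4.3% (difference: 3.1%)
Step 3: 'W' most likely represents 'O' (frequency 7.5%).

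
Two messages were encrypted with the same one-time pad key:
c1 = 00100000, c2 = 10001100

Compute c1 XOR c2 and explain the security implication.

Step 1: c1 XOR c2 = (m1 XOR k) XOR (m2 XOR k).
Step 2: By XOR associativity/commutativity: = m1 XOR m2 XOR k XOR k = m1 XOR m2.
Step 3: 00100000 XOR 10001100 = 10101100 = 172.
Step 4: The key cancels out! An attacker learns m1 XOR m2 = 172, revealing the relationship between plaintexts.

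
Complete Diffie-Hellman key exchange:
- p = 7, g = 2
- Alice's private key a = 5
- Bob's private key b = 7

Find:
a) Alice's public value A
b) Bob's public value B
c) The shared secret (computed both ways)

Step 1: A = g^a mod p = 2^5 mod 7 = 4.
Step 2: B = g^b mod p = 2^7 mod 7 = 2.
Step 3: Alice computes s = B^a mod p = 2^5 mod 7 = 4.
Step 4: Bob computes s = A^b mod p = 4^7 mod 7 = 4.
Both sides agree: shared secret = 4.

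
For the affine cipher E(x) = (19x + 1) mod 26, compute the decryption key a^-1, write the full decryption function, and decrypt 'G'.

Step 1: Find a^-1, the modular inverse of 19 mod 26.
Step 2: We need 19 * a^-1 = 1 (mod 26).
Step 3: 19 * 11 = 209 = 8 * 26 + 1, so a^-1 = 11.
Step 4: D(y) = 11(y - 1) mod 26.
Step 5: Apply to 'G' (y = 6): D(6) = 11 * (6 - 1) mod 26 = 11 * 5 mod 26 = 3 -> 'D'.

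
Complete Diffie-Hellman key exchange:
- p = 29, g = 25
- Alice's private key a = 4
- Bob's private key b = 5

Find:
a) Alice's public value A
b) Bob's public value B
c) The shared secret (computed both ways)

Step 1: A = g^a mod p = 25^4 mod 29 = 24.
Step 2: B = g^b mod p = 25^5 mod 29 = 20.
Step 3: Alice computes s = B^a mod p = 20^4 mod 29 = 7.
Step 4: Bob computes s = A^b mod p = 24^5 mod 29 = 7.
Both sides agree: shared secret = 7.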